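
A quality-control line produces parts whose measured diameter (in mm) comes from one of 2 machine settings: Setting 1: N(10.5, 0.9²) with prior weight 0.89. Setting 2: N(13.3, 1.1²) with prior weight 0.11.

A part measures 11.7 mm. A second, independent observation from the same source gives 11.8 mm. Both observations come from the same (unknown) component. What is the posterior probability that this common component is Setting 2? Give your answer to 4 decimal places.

0.0726

Posterior ∝ prior × likelihood, so P(k | x) ∝ w_k f_k(x); normalise over all components.
Since both observations come from the same component, the likelihood for component k is f_k(x₁)·f_k(x₂).
  f_1 = [0.182233] × [0.156173] = 0.02846
  f_2 = [0.125921] × [0.14313] = 0.0180231
Multiply by the mixture weights:
  w_1·f_1 = 0.89 × 0.02846 = 0.0253294
  w_2·f_2 = 0.11 × 0.0180231 = 0.00198254
Evidence: 0.0253294 + 0.00198254 = 0.027312
P(Setting 2 | x₁,x₂) = 0.00198254 / 0.027312 ≈ 0.0726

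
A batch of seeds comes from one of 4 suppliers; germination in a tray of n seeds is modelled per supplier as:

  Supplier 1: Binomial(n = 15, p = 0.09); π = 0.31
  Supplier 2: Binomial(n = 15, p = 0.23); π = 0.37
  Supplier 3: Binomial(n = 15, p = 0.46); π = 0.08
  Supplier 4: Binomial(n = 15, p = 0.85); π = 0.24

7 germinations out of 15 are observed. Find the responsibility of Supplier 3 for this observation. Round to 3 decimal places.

The responsibility of component k is π_k f_k(x) divided by Σ_j π_j f_j(x).
Component likelihoods at x = 7 germinations out of 15:
  p_1 = C(15,7)·0.09^7·0.91^8 = 6435·4.78297e-08·0.470253 = 0.000144736
  p_2 = C(15,7)·0.23^7·0.77^8 = 6435·3.40483e-05·0.123574 = 0.027075
  p_3 = C(15,7)·0.46^7·0.54^8 = 6435·0.00435818·0.0072302 = 0.20277
  p_4 = C(15,7)·0.85^7·0.15^8 = 6435·0.320577·2.56289e-07 = 0.000528702
Weight by the priors:
  π_1·p_1 = 0.31 × 0.000144736 = 4.48682e-05
  π_2·p_2 = 0.37 × 0.027075 = 0.0100178
  π_3·p_3 = 0.08 × 0.20277 = 0.0162216
  π_4·p_4 = 0.24 × 0.000528702 = 0.000126889
Normaliser: 4.48682e-05 + 0.0100178 + 0.0162216 + 0.000126889 = 0.0264111
So the posterior for Supplier 3 is 0.0162216 / 0.0264111 ≈ 0.614.

0.614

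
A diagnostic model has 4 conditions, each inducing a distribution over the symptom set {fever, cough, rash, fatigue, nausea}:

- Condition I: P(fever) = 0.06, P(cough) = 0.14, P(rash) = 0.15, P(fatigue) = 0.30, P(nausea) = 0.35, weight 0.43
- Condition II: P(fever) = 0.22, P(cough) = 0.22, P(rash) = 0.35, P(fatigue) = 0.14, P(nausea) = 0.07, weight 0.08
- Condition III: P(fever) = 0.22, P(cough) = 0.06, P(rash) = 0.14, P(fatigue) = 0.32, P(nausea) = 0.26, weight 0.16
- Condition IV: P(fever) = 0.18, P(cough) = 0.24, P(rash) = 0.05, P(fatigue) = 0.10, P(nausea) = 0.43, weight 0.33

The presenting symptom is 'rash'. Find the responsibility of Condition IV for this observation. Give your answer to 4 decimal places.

0.1256

Apply Bayes' rule: the posterior for each component is proportional to its prior times its likelihood at x.
Categorical probabilities:
  f_I = P(rash | comp) = 0.15
  f_II = P(rash | comp) = 0.35
  f_III = P(rash | comp) = 0.14
  f_IV = P(rash | comp) = 0.05
Multiply by the mixture weights:
  P(Z=I)·f_I = 0.43 × 0.15 = 0.0645
  P(Z=II)·f_II = 0.08 × 0.35 = 0.028
  P(Z=III)·f_III = 0.16 × 0.14 = 0.0224
  P(Z=IV)·f_IV = 0.33 × 0.05 = 0.0165
Denominator: 0.0645 + 0.028 + 0.0224 + 0.0165 = 0.1314
P(Condition IV | x) = 0.0165 / 0.1314 ≈ 0.1256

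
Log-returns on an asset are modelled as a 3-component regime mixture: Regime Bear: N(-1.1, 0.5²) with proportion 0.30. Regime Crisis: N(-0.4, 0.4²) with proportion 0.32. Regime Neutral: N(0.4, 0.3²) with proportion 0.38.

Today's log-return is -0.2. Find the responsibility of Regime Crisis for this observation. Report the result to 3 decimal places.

0.709

The responsibility of component k is w_k f_k(x) divided by Σ_j w_j f_j(x).
Evaluate each component's likelihood at the observed value:
  L_Bear = (1/(0.5·√(2π)))·exp(−(-0.2−-1.1)²/(2·0.5²)) = 0.797885·exp(-1.62000) = 0.1579
  L_Crisis = (1/(0.4·√(2π)))·exp(−(-0.2−-0.4)²/(2·0.4²)) = 0.997356·exp(-0.12500) = 0.880163
  L_Neutral = (1/(0.3·√(2π)))·exp(−(-0.2−0.4)²/(2·0.3²)) = 1.329808·exp(-2.00000) = 0.17997
Multiply by the mixture weights:
  w_Bear·L_Bear = 0.30 × 0.1579 = 0.0473701
  w_Crisis·L_Crisis = 0.32 × 0.880163 = 0.281652
  w_Neutral·L_Neutral = 0.38 × 0.17997 = 0.0683886
Sum: 0.0473701 + 0.281652 + 0.0683886 = 0.397411
Responsibility of Regime Crisis: 0.281652 / 0.397411 ≈ 0.709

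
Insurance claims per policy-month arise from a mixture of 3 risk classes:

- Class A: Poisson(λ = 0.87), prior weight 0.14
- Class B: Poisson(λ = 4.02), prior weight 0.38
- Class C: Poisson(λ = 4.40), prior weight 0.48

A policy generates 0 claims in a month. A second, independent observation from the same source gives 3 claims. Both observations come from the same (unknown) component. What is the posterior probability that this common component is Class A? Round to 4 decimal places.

P(component k | x) = π_k·f_k(x) / marginal(x), where marginal(x) = Σ_j π_j·f_j(x).
Since both observations come from the same component, the likelihood for component k is f_k(x₁)·f_k(x₂).
  f_A = [0.418952] × [0.0459801] = 0.0192635
  f_B = [0.017953] × [0.194385] = 0.00348979
  f_C = [0.0122773] × [0.174305] = 0.00214001
Weight by the priors:
  π_A·f_A = 0.14 × 0.0192635 = 0.00269688
  π_B·f_B = 0.38 × 0.00348979 = 0.00132612
  π_C·f_C = 0.48 × 0.00214001 = 0.0010272
Evidence: 0.00269688 + 0.00132612 + 0.0010272 = 0.00505021
P(Class A | data) ≈ 0.5340

0.5340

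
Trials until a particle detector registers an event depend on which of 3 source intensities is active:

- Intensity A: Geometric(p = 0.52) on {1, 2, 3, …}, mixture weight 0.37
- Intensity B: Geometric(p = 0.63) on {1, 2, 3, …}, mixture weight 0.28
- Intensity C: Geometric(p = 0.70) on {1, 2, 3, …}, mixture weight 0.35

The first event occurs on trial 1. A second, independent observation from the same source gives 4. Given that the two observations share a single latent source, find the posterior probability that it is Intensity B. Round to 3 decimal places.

Posterior ∝ prior × likelihood, so P(k | x) ∝ π_k f_k(x); normalise over all components.
Since both observations come from the same component, the likelihood for component k is f_k(x₁)·f_k(x₂).
  f_A = [0.52·(1−0.52)^0 = 0.52·1 = 0.52] × [0.0575078] = 0.0299041
  f_B = [0.63·(1−0.63)^0 = 0.63·1 = 0.63] × [0.0319114] = 0.0201042
  f_C = [0.70·(1−0.70)^0 = 0.70·1 = 0.7] × [0.0189] = 0.01323
Unnormalised posteriors:
  π_A·f_A = 0.37 × 0.0299041 = 0.0110645
  π_B·f_B = 0.28 × 0.0201042 = 0.00562917
  π_C·f_C = 0.35 × 0.01323 = 0.0046305
Normaliser: 0.0110645 + 0.00562917 + 0.0046305 = 0.0213242
P(Intensity B | x) ≈ 0.264

0.264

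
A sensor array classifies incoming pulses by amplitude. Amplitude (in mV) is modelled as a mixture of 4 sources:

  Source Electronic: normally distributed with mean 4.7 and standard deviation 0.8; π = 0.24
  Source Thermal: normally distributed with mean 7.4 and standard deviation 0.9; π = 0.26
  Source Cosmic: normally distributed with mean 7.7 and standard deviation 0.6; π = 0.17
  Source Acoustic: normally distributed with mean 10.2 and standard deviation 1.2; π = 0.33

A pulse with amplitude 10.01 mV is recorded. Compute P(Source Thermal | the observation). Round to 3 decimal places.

0.016

Posterior ∝ prior × likelihood, so P(k | x) ∝ P(Z=k) f_k(x); normalise over all components.
Component likelihoods at x = 10.01 mV:
  L_Electronic = (1/(0.8·√(2π)))·exp(−(10.01−4.7)²/(2·0.8²)) = 0.498678·exp(-22.02820) = 1.35236e-10
  L_Thermal = (1/(0.9·√(2π)))·exp(−(10.01−7.4)²/(2·0.9²)) = 0.443269·exp(-4.20500) = 0.00661392
  L_Cosmic = (1/(0.6·√(2π)))·exp(−(10.01−7.7)²/(2·0.6²)) = 0.664904·exp(-7.41125) = 0.000401878
  L_Acoustic = (1/(1.2·√(2π)))·exp(−(10.01−10.2)²/(2·1.2²)) = 0.332452·exp(-0.01253) = 0.328311
Prior × likelihood for each component:
  P(Z=Electronic)·L_Electronic = 0.24 × 1.35236e-10 = 3.24567e-11
  P(Z=Thermal)·L_Thermal = 0.26 × 0.00661392 = 0.00171962
  P(Z=Cosmic)·L_Cosmic = 0.17 × 0.000401878 = 6.83192e-05
  P(Z=Acoustic)·L_Acoustic = 0.33 × 0.328311 = 0.108343
Evidence: 3.24567e-11 + 0.00171962 + 6.83192e-05 + 0.108343 = 0.11013
So the posterior for Source Thermal is 0.00171962 / 0.11013 ≈ 0.016.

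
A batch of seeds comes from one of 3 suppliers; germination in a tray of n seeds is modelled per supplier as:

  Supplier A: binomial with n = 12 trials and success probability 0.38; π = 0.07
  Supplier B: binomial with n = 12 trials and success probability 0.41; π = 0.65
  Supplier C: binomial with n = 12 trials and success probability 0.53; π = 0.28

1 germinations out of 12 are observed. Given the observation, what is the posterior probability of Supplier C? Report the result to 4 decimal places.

By Bayes' theorem, P(k | x) = w_k f_k(x) / Σ_j w_j f_j(x).
Binomial probabilities:
  f_A = 0.0237287
  f_B = 0.0148367
  f_C = 0.00157229
Prior × likelihood for each component:
  w_A·f_A = 0.07 × 0.0237287 = 0.00166101
  w_B·f_B = 0.65 × 0.0148367 = 0.00964385
  w_C·f_C = 0.28 × 0.00157229 = 0.000440242
Sum: 0.00166101 + 0.00964385 + 0.000440242 = 0.0117451
So the posterior for Supplier C is 0.000440242 / 0.0117451 ≈ 0.0375.

0.0375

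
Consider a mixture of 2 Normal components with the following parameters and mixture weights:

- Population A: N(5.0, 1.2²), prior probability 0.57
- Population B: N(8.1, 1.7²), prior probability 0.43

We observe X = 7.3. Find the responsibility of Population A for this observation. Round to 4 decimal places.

By Bayes' theorem, P(k | x) = P(Z=k) f_k(x) / Σ_j P(Z=j) f_j(x).
Normal densities:
  f_A = 0.0529681
  f_B = 0.210074
Multiply by the mixture weights:
  P(Z=A)·f_A = 0.57 × 0.0529681 = 0.0301918
  P(Z=B)·f_B = 0.43 × 0.210074 = 0.090332
Sum: 0.0301918 + 0.090332 = 0.120524
So the posterior for Population A is 0.0301918 / 0.120524 ≈ 0.2505.

0.2505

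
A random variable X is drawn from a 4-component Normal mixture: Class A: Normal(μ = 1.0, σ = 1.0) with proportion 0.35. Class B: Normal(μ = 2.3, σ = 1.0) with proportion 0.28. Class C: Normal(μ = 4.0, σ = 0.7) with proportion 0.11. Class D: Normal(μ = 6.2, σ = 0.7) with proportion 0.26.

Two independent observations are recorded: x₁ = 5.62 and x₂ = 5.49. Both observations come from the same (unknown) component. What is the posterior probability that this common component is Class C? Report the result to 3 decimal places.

By Bayes' theorem, P(k | x) = π_k f_k(x) / Σ_j π_j f_j(x).
Since both observations come from the same component, the likelihood for component k is f_k(x₁)·f_k(x₂).
  L_A = [9.24767e-06] × [1.67186e-05] = 1.54608e-10
  L_B = [0.00161223] × [0.00246149] = 3.96848e-06
  L_C = [0.0391552] × [0.0591504] = 0.00231604
  L_D = [0.404328] × [0.340735] = 0.137769
Prior × likelihood for each component:
  π_A·L_A = 0.35 × 1.54608e-10 = 5.41129e-11
  π_B·L_B = 0.28 × 3.96848e-06 = 1.11117e-06
  π_C·L_C = 0.11 × 0.00231604 = 0.000254765
  π_D·L_D = 0.26 × 0.137769 = 0.0358198
Denominator: 5.41129e-11 + 1.11117e-06 + 0.000254765 + 0.0358198 = 0.0360757
P(Class C | data) ≈ 0.007

0.007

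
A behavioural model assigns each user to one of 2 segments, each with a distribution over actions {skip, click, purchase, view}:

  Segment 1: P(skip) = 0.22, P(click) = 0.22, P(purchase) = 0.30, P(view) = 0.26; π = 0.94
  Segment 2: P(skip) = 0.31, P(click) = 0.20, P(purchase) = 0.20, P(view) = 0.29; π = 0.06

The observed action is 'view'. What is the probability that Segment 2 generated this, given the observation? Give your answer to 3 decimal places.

P(component k | x) = w_k·f_k(x) / marginal(x), where marginal(x) = Σ_j w_j·f_j(x).
Component likelihoods at x = 'view':
  f_1 = 0.26
  f_2 = 0.29
Multiply by the mixture weights:
  w_1·f_1 = 0.94 × 0.26 = 0.2444
  w_2·f_2 = 0.06 × 0.29 = 0.0174
Marginal: 0.2444 + 0.0174 = 0.2618
So the posterior for Segment 2 is 0.0174 / 0.2618 ≈ 0.066.

0.066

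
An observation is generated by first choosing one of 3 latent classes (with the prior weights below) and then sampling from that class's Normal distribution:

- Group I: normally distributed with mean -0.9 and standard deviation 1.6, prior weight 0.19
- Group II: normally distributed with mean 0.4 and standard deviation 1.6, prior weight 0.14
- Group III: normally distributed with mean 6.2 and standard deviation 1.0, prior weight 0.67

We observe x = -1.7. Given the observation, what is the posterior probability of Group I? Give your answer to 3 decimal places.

By Bayes' theorem, P(k | x) = w_k f_k(x) / Σ_j w_j f_j(x).
Normal densities:
  f_I = 0.220041
  f_II = 0.105371
  f_III = 1.1188e-14
Multiply by the mixture weights:
  w_I·f_I = 0.19 × 0.220041 = 0.0418078
  w_II·f_II = 0.14 × 0.105371 = 0.0147519
  w_III·f_III = 0.67 × 1.1188e-14 = 7.49593e-15
Marginal: 0.0418078 + 0.0147519 + 7.49593e-15 = 0.0565597
P(Group I | -1.7) ≈ 0.739

0.739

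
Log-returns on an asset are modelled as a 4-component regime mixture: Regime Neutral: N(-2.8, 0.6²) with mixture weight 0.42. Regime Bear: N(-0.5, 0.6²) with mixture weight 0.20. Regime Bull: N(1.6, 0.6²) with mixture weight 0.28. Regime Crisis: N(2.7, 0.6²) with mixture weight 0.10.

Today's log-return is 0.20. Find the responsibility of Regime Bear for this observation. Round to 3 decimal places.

Posterior ∝ prior × likelihood, so P(k | x) ∝ w_k f_k(x); normalise over all components.
Component likelihoods at x = 0.20:
  p_Neutral = 2.47787e-06
  p_Bear = 0.336664
  p_Bull = 0.0437031
  p_Crisis = 0.000112938
Unnormalised posteriors:
  w_Neutral·p_Neutral = 0.42 × 2.47787e-06 = 1.0407e-06
  w_Bear·p_Bear = 0.20 × 0.336664 = 0.0673329
  w_Bull·p_Bull = 0.28 × 0.0437031 = 0.0122369
  w_Crisis·p_Crisis = 0.10 × 0.000112938 = 1.12938e-05
Sum: 1.0407e-06 + 0.0673329 + 0.0122369 + 1.12938e-05 = 0.0795821
So the posterior for Regime Bear is 0.0673329 / 0.0795821 ≈ 0.846.

0.846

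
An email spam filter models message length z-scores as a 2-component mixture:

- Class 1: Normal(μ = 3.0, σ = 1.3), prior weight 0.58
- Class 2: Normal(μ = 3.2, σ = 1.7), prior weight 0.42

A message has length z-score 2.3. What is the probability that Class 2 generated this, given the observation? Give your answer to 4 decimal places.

0.3575

P(component k | x) = w_k·f_k(x) / marginal(x), where marginal(x) = Σ_j w_j·f_j(x).
Normal densities:
  L_1 = 0.265465
  L_2 = 0.203986
Weight by the priors:
  w_1·L_1 = 0.58 × 0.265465 = 0.15397
  w_2·L_2 = 0.42 × 0.203986 = 0.085674
Marginal: 0.15397 + 0.085674 = 0.239644
P(Class 2 | the observation) ≈ 0.3575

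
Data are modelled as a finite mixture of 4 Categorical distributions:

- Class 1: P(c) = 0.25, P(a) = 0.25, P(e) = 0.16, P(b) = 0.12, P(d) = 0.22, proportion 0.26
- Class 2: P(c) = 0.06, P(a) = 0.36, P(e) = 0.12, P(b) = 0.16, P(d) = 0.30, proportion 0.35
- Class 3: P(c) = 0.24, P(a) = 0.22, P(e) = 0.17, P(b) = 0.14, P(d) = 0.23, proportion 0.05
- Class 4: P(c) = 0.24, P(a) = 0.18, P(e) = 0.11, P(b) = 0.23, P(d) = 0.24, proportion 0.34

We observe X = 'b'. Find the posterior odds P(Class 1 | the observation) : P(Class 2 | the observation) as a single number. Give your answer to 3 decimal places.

The posterior odds equal the prior odds times the likelihood ratio: (π_i/π_j)·(f_i(x)/f_j(x)).
Evaluate each component's likelihood at the observed value:
  L_1 = P(b | comp) = 0.12
  L_2 = P(b | comp) = 0.16
  L_3 = P(b | comp) = 0.14
  L_4 = P(b | comp) = 0.23
0.0312 / 0.056 ≈ 0.557

0.557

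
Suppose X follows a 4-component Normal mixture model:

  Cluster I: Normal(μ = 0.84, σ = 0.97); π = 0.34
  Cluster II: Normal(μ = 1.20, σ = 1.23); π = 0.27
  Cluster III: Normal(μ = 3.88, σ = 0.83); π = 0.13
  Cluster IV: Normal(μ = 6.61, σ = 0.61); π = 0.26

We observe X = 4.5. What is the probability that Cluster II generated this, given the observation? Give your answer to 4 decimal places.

Apply Bayes' rule: the posterior for each component is proportional to its prior times its likelihood at x.
Evaluate each component's likelihood at the observed value:
  f_I = (1/(0.97·√(2π)))·exp(−(4.5−0.84)²/(2·0.97²)) = 0.411281·exp(-7.11850) = 0.000333128
  f_II = (1/(1.23·√(2π)))·exp(−(4.5−1.20)²/(2·1.23²)) = 0.324343·exp(-3.59905) = 0.00887071
  f_III = (1/(0.83·√(2π)))·exp(−(4.5−3.88)²/(2·0.83²)) = 0.480653·exp(-0.27900) = 0.363635
  f_IV = (1/(0.61·√(2π)))·exp(−(4.5−6.61)²/(2·0.61²)) = 0.654004·exp(-5.98240) = 0.0016499
Multiply by the mixture weights:
  π_I·f_I = 0.34 × 0.000333128 = 0.000113264
  π_II·f_II = 0.27 × 0.00887071 = 0.00239509
  π_III·f_III = 0.13 × 0.363635 = 0.0472726
  π_IV·f_IV = 0.26 × 0.0016499 = 0.000428975
Evidence: 0.000113264 + 0.00239509 + 0.0472726 + 0.000428975 = 0.0502099
P(Cluster II | 4.5) = 0.00239509 / 0.0502099 ≈ 0.0477

0.0477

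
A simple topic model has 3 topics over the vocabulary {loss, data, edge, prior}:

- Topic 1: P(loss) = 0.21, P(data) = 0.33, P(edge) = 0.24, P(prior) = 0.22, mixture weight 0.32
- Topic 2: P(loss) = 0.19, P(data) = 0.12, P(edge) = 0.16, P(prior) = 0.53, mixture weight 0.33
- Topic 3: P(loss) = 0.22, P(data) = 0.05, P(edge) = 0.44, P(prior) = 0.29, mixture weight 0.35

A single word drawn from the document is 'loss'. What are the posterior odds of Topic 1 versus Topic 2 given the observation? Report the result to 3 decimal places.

The posterior odds equal the prior odds times the likelihood ratio: (π_i/π_j)·(f_i(x)/f_j(x)).
Categorical probabilities:
  f_1 = P(loss | comp) = 0.21
  f_2 = P(loss | comp) = 0.19
  f_3 = P(loss | comp) = 0.22
Odds = (0.32/0.33) × (0.21/0.19) = 0.969697 × 1.10526 ≈ 1.072

1.072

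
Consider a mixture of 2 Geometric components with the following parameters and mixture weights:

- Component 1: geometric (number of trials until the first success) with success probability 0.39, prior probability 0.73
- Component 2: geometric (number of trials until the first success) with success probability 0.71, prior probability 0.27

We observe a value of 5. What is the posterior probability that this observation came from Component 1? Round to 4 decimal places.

0.9667

By Bayes' theorem, P(k | x) = π_k f_k(x) / Σ_j π_j f_j(x).
Geometric probabilities:
  f_1 = 0.0539988
  f_2 = 0.0050217
Unnormalised posteriors:
  π_1·f_1 = 0.73 × 0.0539988 = 0.0394191
  π_2·f_2 = 0.27 × 0.0050217 = 0.00135586
Evidence: 0.0394191 + 0.00135586 = 0.040775
So the posterior for Component 1 is 0.0394191 / 0.040775 ≈ 0.9667.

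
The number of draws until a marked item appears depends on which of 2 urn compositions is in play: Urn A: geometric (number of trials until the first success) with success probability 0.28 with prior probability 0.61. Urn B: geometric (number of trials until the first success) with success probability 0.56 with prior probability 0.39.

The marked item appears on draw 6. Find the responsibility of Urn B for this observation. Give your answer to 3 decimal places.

0.098

By Bayes' theorem, P(k | x) = w_k f_k(x) / Σ_j w_j f_j(x).
Evaluate each component's likelihood at the observed value:
  L_A = 0.28·(1−0.28)^5 = 0.28·0.193492 = 0.0541777
  L_B = 0.56·(1−0.56)^5 = 0.56·0.0164916 = 0.00923531
Multiply by the mixture weights:
  w_A·L_A = 0.61 × 0.0541777 = 0.0330484
  w_B·L_B = 0.39 × 0.00923531 = 0.00360177
Normaliser: 0.0330484 + 0.00360177 = 0.0366502
P(Urn B | 6) = 0.00360177 / 0.0366502 ≈ 0.098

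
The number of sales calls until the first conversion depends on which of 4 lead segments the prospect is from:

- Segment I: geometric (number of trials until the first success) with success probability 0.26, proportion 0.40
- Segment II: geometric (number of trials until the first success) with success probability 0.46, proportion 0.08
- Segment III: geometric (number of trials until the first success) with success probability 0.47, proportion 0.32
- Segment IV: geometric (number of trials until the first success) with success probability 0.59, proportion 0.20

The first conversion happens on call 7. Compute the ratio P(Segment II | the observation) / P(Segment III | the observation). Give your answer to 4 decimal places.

0.2737

Only the two components matter; the odds are (π_i f_i(x)) / (π_j f_j(x)).
Geometric probabilities:
  p_I = 0.0426937
  p_II = 0.0114057
  p_III = 0.0104172
  p_IV = 0.00280256
0.000912453 / 0.00333352 ≈ 0.2737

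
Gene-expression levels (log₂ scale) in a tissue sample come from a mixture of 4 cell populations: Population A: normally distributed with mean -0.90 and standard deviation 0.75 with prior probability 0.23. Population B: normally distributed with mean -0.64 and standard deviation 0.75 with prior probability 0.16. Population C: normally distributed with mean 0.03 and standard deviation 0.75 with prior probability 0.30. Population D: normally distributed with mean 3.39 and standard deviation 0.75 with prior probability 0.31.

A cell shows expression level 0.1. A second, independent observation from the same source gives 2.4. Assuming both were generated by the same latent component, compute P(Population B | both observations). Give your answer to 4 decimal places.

0.0129

P(component k | x) = P(Z=k)·f_k(x) / marginal(x), where marginal(x) = Σ_j P(Z=j)·f_j(x).
Since both observations come from the same component, the likelihood for component k is f_k(x₁)·f_k(x₂).
  L_A = [0.21868] × [3.32566e-05] = 7.27256e-06
  L_B = [0.326929] × [0.000143955] = 4.7063e-05
  L_C = [0.529611] × [0.00360997] = 0.00191188
  L_D = [3.52629e-05] × [0.222583] = 7.84892e-06
Unnormalised posteriors:
  P(Z=A)·L_A = 0.23 × 7.27256e-06 = 1.67269e-06
  P(Z=B)·L_B = 0.16 × 4.7063e-05 = 7.53008e-06
  P(Z=C)·L_C = 0.30 × 0.00191188 = 0.000573564
  P(Z=D)·L_D = 0.31 × 7.84892e-06 = 2.43316e-06
Denominator: 1.67269e-06 + 7.53008e-06 + 0.000573564 + 2.43316e-06 = 0.0005852
Responsibility of Population B: 7.53008e-06 / 0.0005852 ≈ 0.0129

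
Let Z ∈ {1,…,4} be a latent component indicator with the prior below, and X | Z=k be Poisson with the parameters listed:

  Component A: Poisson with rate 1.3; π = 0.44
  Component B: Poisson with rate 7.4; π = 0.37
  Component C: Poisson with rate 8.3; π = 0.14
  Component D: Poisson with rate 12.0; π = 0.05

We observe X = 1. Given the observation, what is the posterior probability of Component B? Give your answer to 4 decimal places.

The responsibility of component k is w_k f_k(x) divided by Σ_j w_j f_j(x).
Evaluate each component's likelihood at the observed value:
  f_A = 0.354291
  f_B = 0.00452327
  f_C = 0.00206269
  f_D = 7.37305e-05
Weight by the priors:
  w_A·f_A = 0.44 × 0.354291 = 0.155888
  w_B·f_B = 0.37 × 0.00452327 = 0.00167361
  w_C·f_C = 0.14 × 0.00206269 = 0.000288777
  w_D·f_D = 0.05 × 7.37305e-05 = 3.68653e-06
Sum: 0.155888 + 0.00167361 + 0.000288777 + 3.68653e-06 = 0.157854
Responsibility of Component B: 0.00167361 / 0.157854 ≈ 0.0106

0.0106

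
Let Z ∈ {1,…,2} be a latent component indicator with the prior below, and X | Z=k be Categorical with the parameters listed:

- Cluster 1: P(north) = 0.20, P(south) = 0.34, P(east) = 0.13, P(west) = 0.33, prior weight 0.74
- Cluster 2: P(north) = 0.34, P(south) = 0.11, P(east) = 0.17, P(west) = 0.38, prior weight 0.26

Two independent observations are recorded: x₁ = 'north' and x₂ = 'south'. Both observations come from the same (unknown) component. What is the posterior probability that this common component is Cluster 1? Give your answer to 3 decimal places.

P(component k | x) = P(Z=k)·f_k(x) / marginal(x), where marginal(x) = Σ_j P(Z=j)·f_j(x).
Since both observations come from the same component, the likelihood for component k is f_k(x₁)·f_k(x₂).
  p_1 = [0.2] × [0.34] = 0.068
  p_2 = [0.34] × [0.11] = 0.0374
Weight by the priors:
  P(Z=1)·p_1 = 0.74 × 0.068 = 0.05032
  P(Z=2)·p_2 = 0.26 × 0.0374 = 0.009724
Normaliser: 0.05032 + 0.009724 = 0.060044
P(Cluster 1 | x₁, x₂) ≈ 0.838

0.838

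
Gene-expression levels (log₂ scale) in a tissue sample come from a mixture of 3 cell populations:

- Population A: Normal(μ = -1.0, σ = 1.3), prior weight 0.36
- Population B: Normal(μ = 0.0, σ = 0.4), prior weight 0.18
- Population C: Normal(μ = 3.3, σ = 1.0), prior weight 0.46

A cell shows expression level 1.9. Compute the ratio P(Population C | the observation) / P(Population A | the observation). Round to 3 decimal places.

7.506

Since P(k|x) ∝ P(Z=k) f_k(x), the posterior odds are P(Z=i) f_i(x) / (P(Z=j) f_j(x)).
Normal densities:
  f_A = (1/(1.3·√(2π)))·exp(−(1.9−-1.0)²/(2·1.3²)) = 0.306879·exp(-2.48817) = 0.02549
  f_B = (1/(0.4·√(2π)))·exp(−(1.9−0.0)²/(2·0.4²)) = 0.997356·exp(-11.28125) = 1.25738e-05
  f_C = (1/(1.0·√(2π)))·exp(−(1.9−3.3)²/(2·1.0²)) = 0.398942·exp(-0.98000) = 0.149727
Posterior odds = (P(Z=C)·f_C) / (P(Z=A)·f_A) = (0.46·0.149727) / (0.36·0.02549) = 0.0688746 / 0.00917641 ≈ 7.506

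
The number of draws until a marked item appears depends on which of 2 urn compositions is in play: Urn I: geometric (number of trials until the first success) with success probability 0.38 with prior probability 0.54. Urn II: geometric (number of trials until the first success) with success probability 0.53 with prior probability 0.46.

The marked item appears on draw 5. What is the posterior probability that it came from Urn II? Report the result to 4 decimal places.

Apply Bayes' rule: the posterior for each component is proportional to its prior times its likelihood at x.
Geometric probabilities:
  L_I = 0.38·(1−0.38)^4 = 0.38·0.147763 = 0.0561501
  L_II = 0.53·(1−0.53)^4 = 0.53·0.0487968 = 0.0258623
Weight by the priors:
  π_I·L_I = 0.54 × 0.0561501 = 0.030321
  π_II·L_II = 0.46 × 0.0258623 = 0.0118967
Denominator: 0.030321 + 0.0118967 = 0.0422177
Responsibility of Urn II: 0.0118967 / 0.0422177 ≈ 0.2818

0.2818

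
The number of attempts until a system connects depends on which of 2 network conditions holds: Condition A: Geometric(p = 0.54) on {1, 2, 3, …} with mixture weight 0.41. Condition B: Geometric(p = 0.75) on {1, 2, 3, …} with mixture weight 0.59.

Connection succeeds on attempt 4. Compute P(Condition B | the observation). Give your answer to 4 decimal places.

P(component k | x) = π_k·f_k(x) / marginal(x), where marginal(x) = Σ_j π_j·f_j(x).
Evaluate each component's likelihood at the observed value:
  f_A = 0.0525614
  f_B = 0.0117188
Prior × likelihood for each component:
  π_A·f_A = 0.41 × 0.0525614 = 0.0215502
  π_B·f_B = 0.59 × 0.0117188 = 0.00691406
Denominator: 0.0215502 + 0.00691406 = 0.0284643
Responsibility of Condition B: 0.00691406 / 0.0284643 ≈ 0.2429

0.2429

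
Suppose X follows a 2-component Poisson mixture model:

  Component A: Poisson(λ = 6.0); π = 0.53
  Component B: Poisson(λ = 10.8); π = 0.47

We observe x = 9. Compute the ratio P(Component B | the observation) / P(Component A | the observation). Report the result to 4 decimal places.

The posterior odds equal the prior odds times the likelihood ratio: (w_i/w_j)·(f_i(x)/f_j(x)).
Component likelihoods at x = 9:
  f_A = e^(−6.0)·6.0^9/9! = 0.0688385
  f_B = e^(−10.8)·10.8^9/9! = 0.112375
Posterior odds = (w_B·f_B) / (w_A·f_A) = (0.47·0.112375) / (0.53·0.0688385) = 0.0528163 / 0.0364844 ≈ 1.4476

1.4476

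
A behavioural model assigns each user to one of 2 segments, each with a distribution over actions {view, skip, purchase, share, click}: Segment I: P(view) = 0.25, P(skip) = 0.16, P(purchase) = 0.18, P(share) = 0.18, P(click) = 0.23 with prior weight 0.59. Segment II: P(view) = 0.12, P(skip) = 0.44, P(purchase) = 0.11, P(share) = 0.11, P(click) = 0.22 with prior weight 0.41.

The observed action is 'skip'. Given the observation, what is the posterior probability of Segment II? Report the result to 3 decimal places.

0.656

By Bayes' theorem, P(k | x) = w_k f_k(x) / Σ_j w_j f_j(x).
Categorical probabilities:
  f_I = P(skip | comp) = 0.16
  f_II = P(skip | comp) = 0.44
Multiply by the mixture weights:
  w_I·f_I = 0.59 × 0.16 = 0.0944
  w_II·f_II = 0.41 × 0.44 = 0.1804
Evidence: 0.0944 + 0.1804 = 0.2748
P(Segment II | the observation) = 0.1804 / 0.2748 ≈ 0.656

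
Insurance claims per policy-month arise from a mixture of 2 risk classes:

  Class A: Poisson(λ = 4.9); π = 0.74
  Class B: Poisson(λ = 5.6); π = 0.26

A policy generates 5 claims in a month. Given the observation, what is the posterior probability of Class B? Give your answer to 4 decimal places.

0.2538

Apply Bayes' rule: the posterior for each component is proportional to its prior times its likelihood at x.
Poisson probabilities:
  L_A = 0.17529
  L_B = 0.169711
Unnormalised posteriors:
  π_A·L_A = 0.74 × 0.17529 = 0.129714
  π_B·L_B = 0.26 × 0.169711 = 0.0441248
Marginal: 0.129714 + 0.0441248 = 0.173839
So the posterior for Class B is 0.0441248 / 0.173839 ≈ 0.2538.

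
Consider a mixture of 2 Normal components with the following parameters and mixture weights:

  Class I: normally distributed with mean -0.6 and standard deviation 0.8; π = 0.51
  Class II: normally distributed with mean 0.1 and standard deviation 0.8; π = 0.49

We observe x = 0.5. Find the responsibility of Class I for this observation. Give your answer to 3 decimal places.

Apply Bayes' rule: the posterior for each component is proportional to its prior times its likelihood at x.
Evaluate each component's likelihood at the observed value:
  p_I = (1/(0.8·√(2π)))·exp(−(0.5−-0.6)²/(2·0.8²)) = 0.498678·exp(-0.94531) = 0.193765
  p_II = (1/(0.8·√(2π)))·exp(−(0.5−0.1)²/(2·0.8²)) = 0.498678·exp(-0.12500) = 0.440082
Prior × likelihood for each component:
  w_I·p_I = 0.51 × 0.193765 = 0.0988203
  w_II·p_II = 0.49 × 0.440082 = 0.21564
Sum: 0.0988203 + 0.21564 = 0.31446
Responsibility of Class I: 0.0988203 / 0.31446 ≈ 0.314

0.314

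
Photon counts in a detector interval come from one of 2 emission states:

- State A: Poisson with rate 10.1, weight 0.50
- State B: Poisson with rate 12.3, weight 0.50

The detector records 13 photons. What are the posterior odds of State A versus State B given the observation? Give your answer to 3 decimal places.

0.696

Since P(k|x) ∝ π_k f_k(x), the posterior odds are π_i f_i(x) / (π_j f_j(x)).
Evaluate each component's likelihood at the observed value:
  p_A = e^(−10.1)·10.1^13/13! = 0.0750798
  p_B = e^(−12.3)·12.3^13/13! = 0.107811
Odds = (0.50/0.50) × (0.0750798/0.107811) = 1 × 0.696401 ≈ 0.696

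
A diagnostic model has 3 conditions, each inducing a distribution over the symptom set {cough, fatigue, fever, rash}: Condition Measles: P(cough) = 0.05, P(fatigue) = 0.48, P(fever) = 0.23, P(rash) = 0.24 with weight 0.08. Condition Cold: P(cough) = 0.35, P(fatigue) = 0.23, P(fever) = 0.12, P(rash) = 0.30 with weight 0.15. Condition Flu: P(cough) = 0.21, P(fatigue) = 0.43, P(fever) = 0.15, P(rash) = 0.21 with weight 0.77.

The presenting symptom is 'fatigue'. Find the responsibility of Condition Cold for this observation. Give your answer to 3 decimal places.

Apply Bayes' rule: the posterior for each component is proportional to its prior times its likelihood at x.
Evaluate each component's likelihood at the observed value:
  L_Measles = P(fatigue | comp) = 0.48
  L_Cold = P(fatigue | comp) = 0.23
  L_Flu = P(fatigue | comp) = 0.43
Weight by the priors:
  π_Measles·L_Measles = 0.08 × 0.48 = 0.0384
  π_Cold·L_Cold = 0.15 × 0.23 = 0.0345
  π_Flu·L_Flu = 0.77 × 0.43 = 0.3311
Marginal: 0.0384 + 0.0345 + 0.3311 = 0.404
P(Condition Cold | data) ≈ 0.085

0.085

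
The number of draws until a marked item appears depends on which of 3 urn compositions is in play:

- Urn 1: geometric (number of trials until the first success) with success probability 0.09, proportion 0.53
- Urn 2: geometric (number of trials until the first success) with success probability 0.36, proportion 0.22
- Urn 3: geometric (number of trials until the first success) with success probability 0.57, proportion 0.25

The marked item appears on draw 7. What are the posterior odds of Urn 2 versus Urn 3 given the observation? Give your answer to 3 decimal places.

Only the two components matter; the odds are (π_i f_i(x)) / (π_j f_j(x)).
Evaluate each component's likelihood at the observed value:
  L_1 = 0.0511082
  L_2 = 0.024739
  L_3 = 0.00360318
0.00544258 / 0.000900794 ≈ 6.042

6.042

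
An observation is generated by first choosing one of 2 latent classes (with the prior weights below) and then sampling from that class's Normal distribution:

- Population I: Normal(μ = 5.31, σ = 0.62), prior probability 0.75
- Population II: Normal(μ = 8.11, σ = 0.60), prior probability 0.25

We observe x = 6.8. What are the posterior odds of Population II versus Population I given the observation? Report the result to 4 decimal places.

Only the two components matter; the odds are (w_i f_i(x)) / (w_j f_j(x)).
Component likelihoods at x = 6.8:
  f_I = (1/(0.62·√(2π)))·exp(−(6.8−5.31)²/(2·0.62²)) = 0.643455·exp(-2.88775) = 0.0358415
  f_II = (1/(0.60·√(2π)))·exp(−(6.8−8.11)²/(2·0.60²)) = 0.664904·exp(-2.38347) = 0.0613239
Posterior odds = (w_II·f_II) / (w_I·f_I) = (0.25·0.0613239) / (0.75·0.0358415) = 0.015331 / 0.0268811 ≈ 0.5703

0.5703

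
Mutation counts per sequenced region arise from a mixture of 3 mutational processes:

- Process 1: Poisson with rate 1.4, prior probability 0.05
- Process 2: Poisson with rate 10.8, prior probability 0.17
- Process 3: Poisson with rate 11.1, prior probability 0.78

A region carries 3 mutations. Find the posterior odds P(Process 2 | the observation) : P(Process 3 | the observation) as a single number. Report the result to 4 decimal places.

Since P(k|x) ∝ π_k f_k(x), the posterior odds are π_i f_i(x) / (π_j f_j(x)).
Evaluate each component's likelihood at the observed value:
  p_1 = e^(−1.4)·1.4^3/3! = 0.112777
  p_2 = e^(−10.8)·10.8^3/3! = 0.00428292
  p_3 = e^(−11.1)·11.1^3/3! = 0.00344468
Posterior odds = (π_2·p_2) / (π_3·p_3) = (0.17·0.00428292) / (0.78·0.00344468) = 0.000728096 / 0.00268685 ≈ 0.2710

0.2710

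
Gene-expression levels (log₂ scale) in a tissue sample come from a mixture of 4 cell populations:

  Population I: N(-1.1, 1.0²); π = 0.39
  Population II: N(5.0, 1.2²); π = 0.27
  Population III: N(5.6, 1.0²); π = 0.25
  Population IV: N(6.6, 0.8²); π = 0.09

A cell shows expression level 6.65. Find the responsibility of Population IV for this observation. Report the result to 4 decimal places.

P(component k | x) = w_k·f_k(x) / marginal(x), where marginal(x) = Σ_j w_j·f_j(x).
Normal densities:
  L_I = 3.61829e-14
  L_II = 0.129177
  L_III = 0.229882
  L_IV = 0.497705
Unnormalised posteriors:
  w_I·L_I = 0.39 × 3.61829e-14 = 1.41113e-14
  w_II·L_II = 0.27 × 0.129177 = 0.0348778
  w_III·L_III = 0.25 × 0.229882 = 0.0574705
  w_IV·L_IV = 0.09 × 0.497705 = 0.0447934
Sum: 1.41113e-14 + 0.0348778 + 0.0574705 + 0.0447934 = 0.137142
Responsibility of Population IV: 0.0447934 / 0.137142 ≈ 0.3266

0.3266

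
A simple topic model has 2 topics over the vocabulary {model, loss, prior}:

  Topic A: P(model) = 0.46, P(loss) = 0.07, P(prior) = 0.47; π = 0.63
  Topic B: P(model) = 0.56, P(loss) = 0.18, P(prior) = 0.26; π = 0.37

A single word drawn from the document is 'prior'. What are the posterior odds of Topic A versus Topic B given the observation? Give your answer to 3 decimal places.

3.078

Since P(k|x) ∝ π_k f_k(x), the posterior odds are π_i f_i(x) / (π_j f_j(x)).
Component likelihoods at x = 'prior':
  L_A = 0.47
  L_B = 0.26
Posterior odds = (π_A·L_A) / (π_B·L_B) = (0.63·0.47) / (0.37·0.26) = 0.2961 / 0.0962 ≈ 3.078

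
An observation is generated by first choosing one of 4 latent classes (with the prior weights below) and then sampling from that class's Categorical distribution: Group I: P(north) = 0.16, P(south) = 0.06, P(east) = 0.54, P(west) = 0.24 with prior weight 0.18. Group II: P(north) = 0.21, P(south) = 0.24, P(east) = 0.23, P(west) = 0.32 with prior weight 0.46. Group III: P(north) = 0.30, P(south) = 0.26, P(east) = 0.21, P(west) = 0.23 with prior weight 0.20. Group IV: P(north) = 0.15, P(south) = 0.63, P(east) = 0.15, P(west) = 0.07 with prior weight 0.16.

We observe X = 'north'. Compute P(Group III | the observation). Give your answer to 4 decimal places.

0.2865

P(component k | x) = w_k·f_k(x) / marginal(x), where marginal(x) = Σ_j w_j·f_j(x).
Evaluate each component's likelihood at the observed value:
  L_I = P(north | comp) = 0.16
  L_II = P(north | comp) = 0.21
  L_III = P(north | comp) = 0.30
  L_IV = P(north | comp) = 0.15
Multiply by the mixture weights:
  w_I·L_I = 0.18 × 0.16 = 0.0288
  w_II·L_II = 0.46 × 0.21 = 0.0966
  w_III·L_III = 0.20 × 0.3 = 0.06
  w_IV·L_IV = 0.16 × 0.15 = 0.024
Marginal: 0.0288 + 0.0966 + 0.06 + 0.024 = 0.2094
So the posterior for Group III is 0.06 / 0.2094 ≈ 0.2865.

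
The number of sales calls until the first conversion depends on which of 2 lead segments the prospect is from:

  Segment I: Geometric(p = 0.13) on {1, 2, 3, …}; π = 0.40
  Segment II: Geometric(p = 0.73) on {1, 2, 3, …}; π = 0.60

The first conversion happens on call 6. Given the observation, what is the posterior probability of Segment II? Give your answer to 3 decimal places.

0.024

Apply Bayes' rule: the posterior for each component is proportional to its prior times its likelihood at x.
Evaluate each component's likelihood at the observed value:
  f_I = 0.13·(1−0.13)^5 = 0.13·0.498421 = 0.0647947
  f_II = 0.73·(1−0.73)^5 = 0.73·0.00143489 = 0.00104747
Prior × likelihood for each component:
  π_I·f_I = 0.40 × 0.0647947 = 0.0259179
  π_II·f_II = 0.60 × 0.00104747 = 0.000628482
Sum: 0.0259179 + 0.000628482 = 0.0265464
P(Segment II | x) ≈ 0.024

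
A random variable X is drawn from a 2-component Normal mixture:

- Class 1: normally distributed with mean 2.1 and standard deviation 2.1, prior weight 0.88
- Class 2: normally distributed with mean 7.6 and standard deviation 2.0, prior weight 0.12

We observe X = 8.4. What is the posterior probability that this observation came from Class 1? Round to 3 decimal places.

0.078

By Bayes' theorem, P(k | x) = w_k f_k(x) / Σ_j w_j f_j(x).
Component likelihoods at x = 8.4:
  f_1 = (1/(2.1·√(2π)))·exp(−(8.4−2.1)²/(2·2.1²)) = 0.189973·exp(-4.50000) = 0.0021104
  f_2 = (1/(2.0·√(2π)))·exp(−(8.4−7.6)²/(2·2.0²)) = 0.199471·exp(-0.08000) = 0.184135
Prior × likelihood for each component:
  w_1·f_1 = 0.88 × 0.0021104 = 0.00185716
  w_2·f_2 = 0.12 × 0.184135 = 0.0220962
Normaliser: 0.00185716 + 0.0220962 = 0.0239534
P(Class 1 | data) = 0.00185716 / 0.0239534 ≈ 0.078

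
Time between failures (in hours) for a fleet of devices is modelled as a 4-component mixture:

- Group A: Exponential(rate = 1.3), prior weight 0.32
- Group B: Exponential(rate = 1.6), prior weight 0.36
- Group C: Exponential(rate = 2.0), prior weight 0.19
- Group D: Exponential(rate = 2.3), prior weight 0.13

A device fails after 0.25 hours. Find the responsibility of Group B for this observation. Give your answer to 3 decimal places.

0.356

P(component k | x) = π_k·f_k(x) / marginal(x), where marginal(x) = Σ_j π_j·f_j(x).
Component likelihoods at x = 0.25 hours:
  f_A = 0.939286
  f_B = 1.07251
  f_C = 1.21306
  f_D = 1.29422
Multiply by the mixture weights:
  π_A·f_A = 0.32 × 0.939286 = 0.300571
  π_B·f_B = 0.36 × 1.07251 = 0.386104
  π_C·f_C = 0.19 × 1.21306 = 0.230482
  π_D·f_D = 0.13 × 1.29422 = 0.168249
Sum: 0.300571 + 0.386104 + 0.230482 + 0.168249 = 1.08541
P(Group B | 0.25 hours) ≈ 0.356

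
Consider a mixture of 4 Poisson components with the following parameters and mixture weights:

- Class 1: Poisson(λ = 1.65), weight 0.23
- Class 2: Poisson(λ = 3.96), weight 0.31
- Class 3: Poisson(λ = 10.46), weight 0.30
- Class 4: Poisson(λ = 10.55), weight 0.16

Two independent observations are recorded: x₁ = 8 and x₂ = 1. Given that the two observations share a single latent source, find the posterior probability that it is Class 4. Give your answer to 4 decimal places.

Apply Bayes' rule: the posterior for each component is proportional to its prior times its likelihood at x.
Since both observations come from the same component, the likelihood for component k is f_k(x₁)·f_k(x₂).
  f_1 = [e^(−1.65)·1.65^8/8! = 0.000261677] × [0.316882] = 8.29207e-05
  f_2 = [e^(−3.96)·3.96^8/8! = 0.0285914] × [0.0754899] = 0.00215836
  f_3 = [e^(−10.46)·10.46^8/8! = 0.101862] × [0.000299786] = 3.05368e-05
  f_4 = [e^(−10.55)·10.55^8/8! = 0.0996994] × [0.000276341] = 2.7551e-05
Unnormalised posteriors:
  π_1·f_1 = 0.23 × 8.29207e-05 = 1.90718e-05
  π_2·f_2 = 0.31 × 0.00215836 = 0.000669092
  π_3·f_3 = 0.30 × 3.05368e-05 = 9.16105e-06
  π_4·f_4 = 0.16 × 2.7551e-05 = 4.40817e-06
Evidence: 1.90718e-05 + 0.000669092 + 9.16105e-06 + 4.40817e-06 = 0.000701733
Responsibility of Class 4: 4.40817e-06 / 0.000701733 ≈ 0.0063

0.0063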